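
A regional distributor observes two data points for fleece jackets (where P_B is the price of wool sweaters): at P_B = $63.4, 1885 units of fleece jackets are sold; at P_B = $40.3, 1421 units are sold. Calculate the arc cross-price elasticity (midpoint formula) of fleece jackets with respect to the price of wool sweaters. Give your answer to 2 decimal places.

ΔQ_A = 1421 − 1885 = -464; ΔP_B = 40.3 − 63.4 = -23.1.
Midpoints: Q̄_A = 1653.0, P̄_B = 51.85.
ε = (ΔQ_A/Q̄_A)/(ΔP_B/P̄_B) = (-464/1653.0)/(-23.1/51.85) ≈ 0.63.

0.63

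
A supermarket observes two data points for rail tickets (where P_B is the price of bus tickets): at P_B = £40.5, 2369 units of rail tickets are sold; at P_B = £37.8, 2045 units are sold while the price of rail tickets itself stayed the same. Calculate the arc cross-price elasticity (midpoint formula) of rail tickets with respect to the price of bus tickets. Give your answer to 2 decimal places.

2.13

ΔQ_A = 2045 − 2369 = -324; ΔP_B = 37.8 − 40.5 = -2.7.
Midpoints: Q̄_A = 2207.0, P̄_B = 39.15.
ε = (ΔQ_A/Q̄_A)/(ΔP_B/P̄_B) = (-324/2207.0)/(-2.7/39.15) ≈ 2.13.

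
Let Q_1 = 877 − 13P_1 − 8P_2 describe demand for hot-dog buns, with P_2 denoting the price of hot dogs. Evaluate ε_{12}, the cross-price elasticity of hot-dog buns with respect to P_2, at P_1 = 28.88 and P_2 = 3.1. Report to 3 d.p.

At P_1 = 28.88 and P_2 = 3.1: Q_1 = 476.76.
∂Q_1/∂P_2 = -8.
ε = (∂Q_1/∂P_2)(P_2/Q_1) = -8 × (3.1/476.76) ≈ -0.052.

-0.052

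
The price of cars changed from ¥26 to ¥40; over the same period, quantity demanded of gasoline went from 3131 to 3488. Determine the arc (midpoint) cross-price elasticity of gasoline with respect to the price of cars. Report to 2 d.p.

ΔQ_A = 3488 − 3131 = 357; ΔP_B = 40 − 26 = 14.
Midpoints: Q̄_A = 3309.5, P̄_B = 33.00.
ε = (ΔQ_A/Q̄_A)/(ΔP_B/P̄_B) = (357/3309.5)/(14/33.00) ≈ 0.25.
ε > 0: gasoline and cars are substitutes.

0.25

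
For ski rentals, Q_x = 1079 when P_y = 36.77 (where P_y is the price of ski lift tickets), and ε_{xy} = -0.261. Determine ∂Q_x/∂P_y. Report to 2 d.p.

-7.66

ε = (∂Q_x/∂P_y)·(P_y/Q_x) ⇒ ∂Q_x/∂P_y = ε·Q_x/P_y = -0.261 × 1079/36.77 ≈ -7.66.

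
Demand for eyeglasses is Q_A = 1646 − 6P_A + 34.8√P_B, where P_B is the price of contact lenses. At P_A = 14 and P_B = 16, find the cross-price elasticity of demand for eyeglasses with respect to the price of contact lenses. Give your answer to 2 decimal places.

0.04

At P_A = 14 and P_B = 16: Q_A = 1701.2.
∂Q_A/∂P_B = 34.8/(2√P_B) = 34.8/(2√16) = 4.3500.
ε = (∂Q_A/∂P_B)(P_B/Q_A) = 4.3500 × (16/1701.2) ≈ 0.04.
ε > 0: substitutes.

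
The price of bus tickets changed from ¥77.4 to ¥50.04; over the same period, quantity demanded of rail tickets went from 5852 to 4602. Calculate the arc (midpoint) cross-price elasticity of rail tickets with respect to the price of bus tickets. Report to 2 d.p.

ΔQ_A = 4602 − 5852 = -1250; ΔP_B = 50.04 − 77.4 = -27.36.
Midpoints: Q̄_A = 5227.0, P̄_B = 63.72.
ε = (ΔQ_A/Q̄_A)/(ΔP_B/P̄_B) = (-1250/5227.0)/(-27.36/63.72) ≈ 0.56.

0.56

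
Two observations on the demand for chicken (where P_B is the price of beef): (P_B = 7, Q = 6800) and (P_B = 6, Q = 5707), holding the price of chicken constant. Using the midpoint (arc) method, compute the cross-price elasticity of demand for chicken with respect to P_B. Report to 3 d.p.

1.136

ΔQ_A = 5707 − 6800 = -1093; ΔP_B = 6 − 7 = -1.
Midpoints: Q̄_A = 6253.5, P̄_B = 6.50.
ε = (ΔQ_A/Q̄_A)/(ΔP_B/P̄_B) = (-1093/6253.5)/(-1/6.50) ≈ 1.136.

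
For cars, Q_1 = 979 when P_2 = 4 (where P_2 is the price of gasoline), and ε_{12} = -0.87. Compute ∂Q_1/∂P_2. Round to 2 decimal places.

ε = (∂Q_1/∂P_2)·(P_2/Q_1) ⇒ ∂Q_1/∂P_2 = ε·Q_1/P_2 = -0.87 × 979/4 ≈ -212.93.

-212.93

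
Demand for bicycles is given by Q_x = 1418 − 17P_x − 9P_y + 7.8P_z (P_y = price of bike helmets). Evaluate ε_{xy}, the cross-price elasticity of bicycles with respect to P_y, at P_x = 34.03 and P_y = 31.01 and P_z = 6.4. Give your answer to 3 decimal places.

-0.457

At P_x = 34.03 and P_y = 31.01 and P_z = 6.4: Q_x = 610.32.
∂Q_x/∂P_y = -9.
ε = (∂Q_x/∂P_y)(P_y/Q_x) = -9 × (31.01/610.32) ≈ -0.457.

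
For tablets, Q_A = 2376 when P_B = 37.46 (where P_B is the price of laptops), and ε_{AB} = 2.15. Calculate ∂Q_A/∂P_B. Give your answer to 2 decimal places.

ε = (∂Q_A/∂P_B)·(P_B/Q_A) ⇒ ∂Q_A/∂P_B = ε·Q_A/P_B = 2.15 × 2376/37.46 ≈ 136.37.

136.37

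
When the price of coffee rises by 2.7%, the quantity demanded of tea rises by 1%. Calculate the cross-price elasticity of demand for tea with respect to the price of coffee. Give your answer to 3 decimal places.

0.370

ε = (%ΔQ of tea) / (%ΔP of coffee) = (1%) / (2.7%) ≈ 0.370.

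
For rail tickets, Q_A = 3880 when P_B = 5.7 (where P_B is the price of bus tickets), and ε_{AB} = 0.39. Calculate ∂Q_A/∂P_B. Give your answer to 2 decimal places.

ε = (∂Q_A/∂P_B)·(P_B/Q_A) ⇒ ∂Q_A/∂P_B = ε·Q_A/P_B = 0.39 × 3880/5.7 ≈ 265.47.

265.47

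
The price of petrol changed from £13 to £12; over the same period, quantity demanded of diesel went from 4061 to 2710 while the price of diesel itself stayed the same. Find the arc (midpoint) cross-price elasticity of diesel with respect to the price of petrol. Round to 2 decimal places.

ΔQ_A = 2710 − 4061 = -1351; ΔP_B = 12 − 13 = -1.
Midpoints: Q̄_A = 3385.5, P̄_B = 12.50.
ε = (ΔQ_A/Q̄_A)/(ΔP_B/P̄_B) = (-1351/3385.5)/(-1/12.50) ≈ 4.99.
ε > 0: diesel and petrol are substitutes.

4.99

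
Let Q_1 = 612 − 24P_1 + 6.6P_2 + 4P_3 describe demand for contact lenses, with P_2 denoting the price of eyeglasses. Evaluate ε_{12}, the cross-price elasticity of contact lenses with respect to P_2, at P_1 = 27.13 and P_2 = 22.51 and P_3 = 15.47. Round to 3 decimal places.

At P_1 = 27.13 and P_2 = 22.51 and P_3 = 15.47: Q_1 = 171.326.
∂Q_1/∂P_2 = 6.6.
ε = (∂Q_1/∂P_2)(P_2/Q_1) = 6.6 × (22.51/171.326) ≈ 0.867.

0.867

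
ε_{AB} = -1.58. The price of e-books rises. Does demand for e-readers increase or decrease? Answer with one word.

ε < 0 and the price of e-books rises, so the quantity of e-readers moves in the opposite direction: it decreases.

decrease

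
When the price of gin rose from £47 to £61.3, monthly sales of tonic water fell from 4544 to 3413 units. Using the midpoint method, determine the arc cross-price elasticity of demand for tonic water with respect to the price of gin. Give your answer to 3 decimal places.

ΔQ_A = 3413 − 4544 = -1131; ΔP_B = 61.3 − 47 = 14.3.
Midpoints: Q̄_A = 3978.5, P̄_B = 54.15.
ε = (ΔQ_A/Q̄_A)/(ΔP_B/P̄_B) = (-1131/3978.5)/(14.3/54.15) ≈ -1.076.
ε < 0: tonic water and gin are complements.

-1.076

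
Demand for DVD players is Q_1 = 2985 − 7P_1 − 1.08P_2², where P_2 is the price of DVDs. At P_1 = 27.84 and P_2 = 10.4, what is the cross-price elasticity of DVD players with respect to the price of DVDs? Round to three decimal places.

At P_1 = 27.84 and P_2 = 10.4: Q_1 = 2673.307.
∂Q_1/∂P_2 = -2.16P_2 = -2.16(10.4) = -22.4640.
ε = (∂Q_1/∂P_2)(P_2/Q_1) = -22.4640 × (10.4/2673.307) ≈ -0.087.

-0.087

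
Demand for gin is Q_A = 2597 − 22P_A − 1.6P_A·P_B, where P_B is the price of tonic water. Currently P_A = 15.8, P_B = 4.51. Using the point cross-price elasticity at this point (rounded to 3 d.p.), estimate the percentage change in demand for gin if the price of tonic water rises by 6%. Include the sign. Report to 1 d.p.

At P_A = 15.8, P_B = 4.51: Q_A = 2135.387.
∂Q_A/∂P_B = -1.6P_A = -25.2800.
ε = (∂Q_A/∂P_B)(P_B/Q_A) = -25.2800 × 4.51/2135.387 ≈ -0.053.
%ΔQ_A ≈ ε × %ΔP_B = -0.053 × (6%) = -0.3%.

-0.3%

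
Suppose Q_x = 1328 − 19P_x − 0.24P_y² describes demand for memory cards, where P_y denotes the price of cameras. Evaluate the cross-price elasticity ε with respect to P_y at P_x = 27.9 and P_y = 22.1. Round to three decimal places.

At P_x = 27.9 and P_y = 22.1: Q_x = 680.682.
∂Q_x/∂P_y = -0.48P_y = -0.48(22.1) = -10.6080.
ε = (∂Q_x/∂P_y)(P_y/Q_x) = -10.6080 × (22.1/680.682) ≈ -0.344.
ε < 0: complements.

-0.344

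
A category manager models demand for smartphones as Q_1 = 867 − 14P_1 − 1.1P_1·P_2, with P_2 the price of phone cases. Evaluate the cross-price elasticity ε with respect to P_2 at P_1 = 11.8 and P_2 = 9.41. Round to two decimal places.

At P_1 = 11.8 and P_2 = 9.41: Q_1 = 579.658.
∂Q_1/∂P_2 = -1.1P_1 = -1.1(11.8) = -12.9800.
ε = (∂Q_1/∂P_2)(P_2/Q_1) = -12.9800 × (9.41/579.658) ≈ -0.21.

-0.21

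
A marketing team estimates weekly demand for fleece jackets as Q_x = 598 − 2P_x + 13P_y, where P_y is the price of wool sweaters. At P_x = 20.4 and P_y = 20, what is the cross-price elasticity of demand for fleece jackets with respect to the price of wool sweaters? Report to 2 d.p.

At P_x = 20.4 and P_y = 20: Q_x = 817.2.
∂Q_x/∂P_y = 13.
ε = (∂Q_x/∂P_y)(P_y/Q_x) = 13 × (20/817.2) ≈ 0.32.
Since ε > 0, fleece jackets and wool sweaters are substitutes.

0.32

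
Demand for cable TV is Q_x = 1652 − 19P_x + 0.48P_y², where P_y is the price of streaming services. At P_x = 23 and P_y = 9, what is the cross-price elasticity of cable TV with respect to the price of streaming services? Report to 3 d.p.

0.062

At P_x = 23 and P_y = 9: Q_x = 1253.88.
∂Q_x/∂P_y = 0.96P_y = 0.96(9) = 8.6400.
ε = (∂Q_x/∂P_y)(P_y/Q_x) = 8.6400 × (9/1253.88) ≈ 0.062.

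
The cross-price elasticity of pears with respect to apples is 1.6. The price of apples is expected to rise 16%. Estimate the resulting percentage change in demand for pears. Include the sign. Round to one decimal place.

%ΔQ ≈ ε × %ΔP of apples = 1.6 × (16%) = 25.6%.

25.6%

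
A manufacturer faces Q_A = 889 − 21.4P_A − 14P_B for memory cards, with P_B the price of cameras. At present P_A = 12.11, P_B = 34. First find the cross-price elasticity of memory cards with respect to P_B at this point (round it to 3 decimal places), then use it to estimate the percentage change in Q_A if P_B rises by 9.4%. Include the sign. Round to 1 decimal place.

At P_A = 12.11, P_B = 34: Q_A = 153.846.
∂Q_A/∂P_B = -14.
ε = (∂Q_A/∂P_B)(P_B/Q_A) = -14.0000 × 34/153.846 ≈ -3.094.
%ΔQ_A ≈ ε × %ΔP_B = -3.094 × (9.4%) = -29.1%.

-29.1%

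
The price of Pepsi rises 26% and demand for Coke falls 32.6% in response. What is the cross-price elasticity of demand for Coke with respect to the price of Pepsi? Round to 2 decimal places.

-1.25

ε = (%ΔQ of Coke) / (%ΔP of Pepsi) = (-32.6%) / (26%) ≈ -1.25.
Negative cross-price elasticity: complements.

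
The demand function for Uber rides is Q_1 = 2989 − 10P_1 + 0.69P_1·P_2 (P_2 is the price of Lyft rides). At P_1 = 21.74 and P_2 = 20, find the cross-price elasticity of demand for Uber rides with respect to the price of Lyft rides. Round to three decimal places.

At P_1 = 21.74 and P_2 = 20: Q_1 = 3071.612.
∂Q_1/∂P_2 = 0.69P_1 = 0.69(21.74) = 15.0006.
ε = (∂Q_1/∂P_2)(P_2/Q_1) = 15.0006 × (20/3071.612) ≈ 0.098.

0.098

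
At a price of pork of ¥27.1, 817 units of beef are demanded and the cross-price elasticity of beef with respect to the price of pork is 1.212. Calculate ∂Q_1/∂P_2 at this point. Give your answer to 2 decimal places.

ε = (∂Q_1/∂P_2)·(P_2/Q_1) ⇒ ∂Q_1/∂P_2 = ε·Q_1/P_2 = 1.212 × 817/27.1 ≈ 36.54.

36.54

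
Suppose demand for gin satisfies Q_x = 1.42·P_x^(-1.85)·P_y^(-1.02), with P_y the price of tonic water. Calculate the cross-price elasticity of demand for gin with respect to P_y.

-1.02

In a log-linear (constant-elasticity) demand function, the coefficient on the exponent of P_y is the cross-price elasticity.
ε = -1.02. Negative, so gin and tonic water are complements.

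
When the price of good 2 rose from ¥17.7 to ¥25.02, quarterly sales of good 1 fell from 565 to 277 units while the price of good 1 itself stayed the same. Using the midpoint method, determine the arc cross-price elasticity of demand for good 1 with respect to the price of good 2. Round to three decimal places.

-1.996

ΔQ_1 = 277 − 565 = -288; ΔP_2 = 25.02 − 17.7 = 7.32.
Midpoints: Q̄_1 = 421.0, P̄_2 = 21.36.
ε = (ΔQ_1/Q̄_1)/(ΔP_2/P̄_2) = (-288/421.0)/(7.32/21.36) ≈ -1.996.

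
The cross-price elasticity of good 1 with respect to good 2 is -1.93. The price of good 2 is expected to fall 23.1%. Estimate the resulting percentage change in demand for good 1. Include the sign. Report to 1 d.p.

%ΔQ ≈ ε × %ΔP of good 2 = -1.93 × (-23.1%) = 44.6%.
Demand for good 1 rises by about 44.6%.

44.6%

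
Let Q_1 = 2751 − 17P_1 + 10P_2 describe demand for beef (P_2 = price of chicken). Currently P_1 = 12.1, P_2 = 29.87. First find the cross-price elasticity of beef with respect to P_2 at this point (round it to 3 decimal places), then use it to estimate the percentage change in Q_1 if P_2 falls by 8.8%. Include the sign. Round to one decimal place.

-0.9%

At P_1 = 12.1, P_2 = 29.87: Q_1 = 2844.
∂Q_1/∂P_2 = 10.
ε = (∂Q_1/∂P_2)(P_2/Q_1) = 10.0000 × 29.87/2844 ≈ 0.105.
%ΔQ_1 ≈ ε × %ΔP_2 = 0.105 × (-8.8%) = -0.9%.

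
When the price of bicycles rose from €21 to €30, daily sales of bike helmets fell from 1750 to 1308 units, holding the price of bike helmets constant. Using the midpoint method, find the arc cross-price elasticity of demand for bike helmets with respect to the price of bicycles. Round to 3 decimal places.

ΔQ_A = 1308 − 1750 = -442; ΔP_B = 30 − 21 = 9.
Midpoints: Q̄_A = 1529.0, P̄_B = 25.50.
ε = (ΔQ_A/Q̄_A)/(ΔP_B/P̄_B) = (-442/1529.0)/(9/25.50) ≈ -0.819.
ε < 0: bike helmets and bicycles are complements.

-0.819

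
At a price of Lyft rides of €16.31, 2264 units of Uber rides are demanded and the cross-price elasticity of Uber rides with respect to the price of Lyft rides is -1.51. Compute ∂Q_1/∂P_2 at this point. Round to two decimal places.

ε = (∂Q_1/∂P_2)·(P_2/Q_1) ⇒ ∂Q_1/∂P_2 = ε·Q_1/P_2 = -1.51 × 2264/16.31 ≈ -209.60.

-209.60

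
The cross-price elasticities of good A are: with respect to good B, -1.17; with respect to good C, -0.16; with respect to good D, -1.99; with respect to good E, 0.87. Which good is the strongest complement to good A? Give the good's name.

Complements have ε < 0. The most negative value is -1.99 (good D).

good D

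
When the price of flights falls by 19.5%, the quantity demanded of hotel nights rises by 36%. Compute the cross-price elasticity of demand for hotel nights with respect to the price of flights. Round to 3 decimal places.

ε = (%ΔQ of hotel nights) / (%ΔP of flights) = (36%) / (-19.5%) ≈ -1.846.

-1.846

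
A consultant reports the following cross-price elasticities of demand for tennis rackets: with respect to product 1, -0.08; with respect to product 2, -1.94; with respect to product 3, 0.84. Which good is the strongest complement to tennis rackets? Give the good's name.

product 2

Complements have ε < 0. The most negative value is -1.94 (product 2).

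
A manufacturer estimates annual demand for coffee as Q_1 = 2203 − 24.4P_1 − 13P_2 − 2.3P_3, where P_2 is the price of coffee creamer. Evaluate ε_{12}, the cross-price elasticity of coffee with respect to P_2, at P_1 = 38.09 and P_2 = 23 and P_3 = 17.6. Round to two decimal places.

-0.32

At P_1 = 38.09 and P_2 = 23 and P_3 = 17.6: Q_1 = 934.124.
∂Q_1/∂P_2 = -13.
ε = (∂Q_1/∂P_2)(P_2/Q_1) = -13 × (23/934.124) ≈ -0.32.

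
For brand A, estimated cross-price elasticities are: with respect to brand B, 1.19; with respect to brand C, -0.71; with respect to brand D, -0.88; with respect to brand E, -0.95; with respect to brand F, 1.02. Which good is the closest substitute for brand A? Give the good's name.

brand B

Substitutes have ε > 0. Among the positive values, 1.19 (brand B) is largest.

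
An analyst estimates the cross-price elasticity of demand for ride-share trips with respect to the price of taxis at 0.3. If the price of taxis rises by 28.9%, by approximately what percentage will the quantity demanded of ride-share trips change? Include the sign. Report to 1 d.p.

%ΔQ ≈ ε × %ΔP of taxis = 0.3 × (28.9%) = 8.7%.

8.7%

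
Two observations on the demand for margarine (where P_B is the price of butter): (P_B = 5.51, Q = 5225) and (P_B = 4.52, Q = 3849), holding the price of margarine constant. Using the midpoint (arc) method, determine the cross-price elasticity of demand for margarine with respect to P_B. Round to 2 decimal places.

ΔQ_A = 3849 − 5225 = -1376; ΔP_B = 4.52 − 5.51 = -0.99.
Midpoints: Q̄_A = 4537.0, P̄_B = 5.01.
ε = (ΔQ_A/Q̄_A)/(ΔP_B/P̄_B) = (-1376/4537.0)/(-0.99/5.01) ≈ 1.54.
ε > 0: margarine and butter are substitutes.

1.54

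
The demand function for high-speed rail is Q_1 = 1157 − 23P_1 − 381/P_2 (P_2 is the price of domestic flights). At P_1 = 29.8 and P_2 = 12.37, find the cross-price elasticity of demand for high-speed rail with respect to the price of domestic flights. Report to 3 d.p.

0.070

At P_1 = 29.8 and P_2 = 12.37: Q_1 = 440.800.
∂Q_1/∂P_2 = 381/P_2² = 2.4899.
ε = (∂Q_1/∂P_2)(P_2/Q_1) = 2.4899 × (12.37/440.800) ≈ 0.070.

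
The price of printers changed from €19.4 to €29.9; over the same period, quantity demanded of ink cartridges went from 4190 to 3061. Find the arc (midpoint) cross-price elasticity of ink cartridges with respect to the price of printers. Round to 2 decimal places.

-0.73

ΔQ_A = 3061 − 4190 = -1129; ΔP_B = 29.9 − 19.4 = 10.5.
Midpoints: Q̄_A = 3625.5, P̄_B = 24.65.
ε = (ΔQ_A/Q̄_A)/(ΔP_B/P̄_B) = (-1129/3625.5)/(10.5/24.65) ≈ -0.73.
ε < 0: ink cartridges and printers are complements.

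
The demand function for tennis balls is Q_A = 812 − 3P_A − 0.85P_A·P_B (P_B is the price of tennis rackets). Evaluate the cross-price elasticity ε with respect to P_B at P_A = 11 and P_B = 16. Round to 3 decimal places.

At P_A = 11 and P_B = 16: Q_A = 629.4.
∂Q_A/∂P_B = -0.85P_A = -0.85(11) = -9.3500.
ε = (∂Q_A/∂P_B)(P_B/Q_A) = -9.3500 × (16/629.4) ≈ -0.238.

-0.238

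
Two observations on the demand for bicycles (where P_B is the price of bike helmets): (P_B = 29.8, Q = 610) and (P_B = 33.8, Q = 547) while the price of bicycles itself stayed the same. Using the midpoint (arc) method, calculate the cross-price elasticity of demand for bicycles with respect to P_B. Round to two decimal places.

ΔQ_A = 547 − 610 = -63; ΔP_B = 33.8 − 29.8 = 4.
Midpoints: Q̄_A = 578.5, P̄_B = 31.80.
ε = (ΔQ_A/Q̄_A)/(ΔP_B/P̄_B) = (-63/578.5)/(4/31.80) ≈ -0.87.
ε < 0: bicycles and bike helmets are complements.

-0.87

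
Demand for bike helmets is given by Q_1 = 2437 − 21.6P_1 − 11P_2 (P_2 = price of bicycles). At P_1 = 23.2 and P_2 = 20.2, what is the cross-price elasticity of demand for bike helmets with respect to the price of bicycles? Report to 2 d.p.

At P_1 = 23.2 and P_2 = 20.2: Q_1 = 1713.68.
∂Q_1/∂P_2 = -11.
ε = (∂Q_1/∂P_2)(P_2/Q_1) = -11 × (20.2/1713.68) ≈ -0.13.

-0.13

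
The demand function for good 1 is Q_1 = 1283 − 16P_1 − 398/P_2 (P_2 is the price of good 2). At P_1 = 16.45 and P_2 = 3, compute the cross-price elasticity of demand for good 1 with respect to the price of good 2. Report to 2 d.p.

At P_1 = 16.45 and P_2 = 3: Q_1 = 887.133.
∂Q_1/∂P_2 = 398/P_2² = 44.2222.
ε = (∂Q_1/∂P_2)(P_2/Q_1) = 44.2222 × (3/887.133) ≈ 0.15.

0.15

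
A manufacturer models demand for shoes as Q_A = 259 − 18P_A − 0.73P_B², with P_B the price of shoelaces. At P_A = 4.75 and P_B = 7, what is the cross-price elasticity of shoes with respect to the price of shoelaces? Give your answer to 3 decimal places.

At P_A = 4.75 and P_B = 7: Q_A = 137.73.
∂Q_A/∂P_B = -1.46P_B = -1.46(7) = -10.2200.
ε = (∂Q_A/∂P_B)(P_B/Q_A) = -10.2200 × (7/137.73) ≈ -0.519.
ε < 0: complements.

-0.519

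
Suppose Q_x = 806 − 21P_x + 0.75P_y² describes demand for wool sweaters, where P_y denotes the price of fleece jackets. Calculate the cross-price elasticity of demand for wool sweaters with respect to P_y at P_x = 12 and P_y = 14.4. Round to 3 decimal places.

At P_x = 12 and P_y = 14.4: Q_x = 709.52.
∂Q_x/∂P_y = 1.5P_y = 1.5(14.4) = 21.6000.
ε = (∂Q_x/∂P_y)(P_y/Q_x) = 21.6000 × (14.4/709.52) ≈ 0.438.

0.438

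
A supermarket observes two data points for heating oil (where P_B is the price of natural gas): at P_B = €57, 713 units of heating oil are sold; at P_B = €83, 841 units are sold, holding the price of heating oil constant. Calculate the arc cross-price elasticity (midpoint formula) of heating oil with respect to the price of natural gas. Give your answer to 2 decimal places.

0.44

ΔQ_A = 841 − 713 = 128; ΔP_B = 83 − 57 = 26.
Midpoints: Q̄_A = 777.0, P̄_B = 70.00.
ε = (ΔQ_A/Q̄_A)/(ΔP_B/P̄_B) = (128/777.0)/(26/70.00) ≈ 0.44.
ε > 0: heating oil and natural gas are substitutes.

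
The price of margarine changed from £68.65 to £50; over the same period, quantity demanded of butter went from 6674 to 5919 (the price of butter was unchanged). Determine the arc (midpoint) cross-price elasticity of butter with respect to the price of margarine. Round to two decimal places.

0.38

ΔQ_A = 5919 − 6674 = -755; ΔP_B = 50 − 68.65 = -18.65.
Midpoints: Q̄_A = 6296.5, P̄_B = 59.33.
ε = (ΔQ_A/Q̄_A)/(ΔP_B/P̄_B) = (-755/6296.5)/(-18.65/59.33) ≈ 0.38.
ε > 0: butter and margarine are substitutes.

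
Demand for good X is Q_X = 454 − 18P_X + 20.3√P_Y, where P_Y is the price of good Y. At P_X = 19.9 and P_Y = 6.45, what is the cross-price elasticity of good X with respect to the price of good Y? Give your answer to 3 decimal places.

At P_X = 19.9 and P_Y = 6.45: Q_X = 147.356.
∂Q_X/∂P_Y = 20.3/(2√P_Y) = 20.3/(2√6.45) = 3.9966.
ε = (∂Q_X/∂P_Y)(P_Y/Q_X) = 3.9966 × (6.45/147.356) ≈ 0.175.
ε > 0: substitutes.

0.175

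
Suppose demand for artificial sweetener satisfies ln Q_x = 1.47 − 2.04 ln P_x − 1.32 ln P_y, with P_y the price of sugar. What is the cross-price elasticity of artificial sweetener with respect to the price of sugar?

-1.32

In a log-linear (constant-elasticity) demand function, the coefficient on ln P_y is the cross-price elasticity.
ε = -1.32. Negative, so artificial sweetener and sugar are complements.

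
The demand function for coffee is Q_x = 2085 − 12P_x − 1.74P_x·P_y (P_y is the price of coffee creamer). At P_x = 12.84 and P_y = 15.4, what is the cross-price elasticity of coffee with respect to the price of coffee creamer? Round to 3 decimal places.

At P_x = 12.84 and P_y = 15.4: Q_x = 1586.859.
∂Q_x/∂P_y = -1.74P_x = -1.74(12.84) = -22.3416.
ε = (∂Q_x/∂P_y)(P_y/Q_x) = -22.3416 × (15.4/1586.859) ≈ -0.217.

-0.217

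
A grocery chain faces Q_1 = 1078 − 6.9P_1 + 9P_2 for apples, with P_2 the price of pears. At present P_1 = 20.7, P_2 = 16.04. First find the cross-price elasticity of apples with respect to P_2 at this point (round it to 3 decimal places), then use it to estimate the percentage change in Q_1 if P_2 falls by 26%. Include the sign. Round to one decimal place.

-3.5%

At P_1 = 20.7, P_2 = 16.04: Q_1 = 1079.53.
∂Q_1/∂P_2 = 9.
ε = (∂Q_1/∂P_2)(P_2/Q_1) = 9.0000 × 16.04/1079.53 ≈ 0.134.
%ΔQ_1 ≈ ε × %ΔP_2 = 0.134 × (-26%) = -3.5%.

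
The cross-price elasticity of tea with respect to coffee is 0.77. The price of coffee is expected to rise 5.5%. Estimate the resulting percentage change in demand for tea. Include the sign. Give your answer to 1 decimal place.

%ΔQ ≈ ε × %ΔP of coffee = 0.77 × (5.5%) = 4.2%.

4.2%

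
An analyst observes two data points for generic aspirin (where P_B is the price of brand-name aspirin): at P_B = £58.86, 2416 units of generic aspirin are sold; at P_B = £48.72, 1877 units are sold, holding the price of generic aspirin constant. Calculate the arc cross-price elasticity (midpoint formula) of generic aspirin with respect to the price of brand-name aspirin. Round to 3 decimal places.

ΔQ_A = 1877 − 2416 = -539; ΔP_B = 48.72 − 58.86 = -10.14.
Midpoints: Q̄_A = 2146.5, P̄_B = 53.79.
ε = (ΔQ_A/Q̄_A)/(ΔP_B/P̄_B) = (-539/2146.5)/(-10.14/53.79) ≈ 1.332.
ε > 0: generic aspirin and brand-name aspirin are substitutes.

1.332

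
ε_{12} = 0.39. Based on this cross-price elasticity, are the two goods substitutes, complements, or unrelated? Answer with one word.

ε = 0.39 > 0, so a higher price of good 2 raises demand for good 1: substitutes.

substitutes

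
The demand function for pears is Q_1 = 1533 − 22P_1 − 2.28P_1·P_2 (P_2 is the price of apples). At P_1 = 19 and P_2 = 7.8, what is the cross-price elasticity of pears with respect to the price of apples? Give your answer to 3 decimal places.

-0.435

At P_1 = 19 and P_2 = 7.8: Q_1 = 777.104.
∂Q_1/∂P_2 = -2.28P_1 = -2.28(19) = -43.3200.
ε = (∂Q_1/∂P_2)(P_2/Q_1) = -43.3200 × (7.8/777.104) ≈ -0.435.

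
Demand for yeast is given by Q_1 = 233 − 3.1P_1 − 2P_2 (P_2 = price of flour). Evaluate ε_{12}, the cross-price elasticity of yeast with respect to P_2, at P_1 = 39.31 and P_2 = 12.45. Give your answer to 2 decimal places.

-0.29

At P_1 = 39.31 and P_2 = 12.45: Q_1 = 86.239.
∂Q_1/∂P_2 = -2.
ε = (∂Q_1/∂P_2)(P_2/Q_1) = -2 × (12.45/86.239) ≈ -0.29.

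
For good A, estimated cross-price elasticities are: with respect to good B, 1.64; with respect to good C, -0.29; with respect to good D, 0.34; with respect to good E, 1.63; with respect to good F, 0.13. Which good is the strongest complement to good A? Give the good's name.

good C

Complements have ε < 0. The most negative value is -0.29 (good C).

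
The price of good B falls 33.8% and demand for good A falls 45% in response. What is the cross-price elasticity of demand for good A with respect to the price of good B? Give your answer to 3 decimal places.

1.331

ε = (%ΔQ of good A) / (%ΔP of good B) = (-45%) / (-33.8%) ≈ 1.331.
Positive cross-price elasticity: substitutes.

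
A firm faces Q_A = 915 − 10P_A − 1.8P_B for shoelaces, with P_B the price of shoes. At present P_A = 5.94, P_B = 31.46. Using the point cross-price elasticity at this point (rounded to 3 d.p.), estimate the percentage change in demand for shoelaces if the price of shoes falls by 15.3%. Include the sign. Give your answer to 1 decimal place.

1.1%

At P_A = 5.94, P_B = 31.46: Q_A = 798.972.
∂Q_A/∂P_B = -1.8.
ε = (∂Q_A/∂P_B)(P_B/Q_A) = -1.8000 × 31.46/798.972 ≈ -0.071.
%ΔQ_A ≈ ε × %ΔP_B = -0.071 × (-15.3%) = 1.1%.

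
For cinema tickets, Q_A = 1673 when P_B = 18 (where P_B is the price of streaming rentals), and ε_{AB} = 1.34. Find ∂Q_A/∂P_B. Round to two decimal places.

124.55

ε = (∂Q_A/∂P_B)·(P_B/Q_A) ⇒ ∂Q_A/∂P_B = ε·Q_A/P_B = 1.34 × 1673/18 ≈ 124.55.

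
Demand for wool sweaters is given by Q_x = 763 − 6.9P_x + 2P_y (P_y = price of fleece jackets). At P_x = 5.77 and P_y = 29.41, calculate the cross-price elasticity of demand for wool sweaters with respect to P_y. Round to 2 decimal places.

0.08

At P_x = 5.77 and P_y = 29.41: Q_x = 782.007.
∂Q_x/∂P_y = 2.
ε = (∂Q_x/∂P_y)(P_y/Q_x) = 2 × (29.41/782.007) ≈ 0.08.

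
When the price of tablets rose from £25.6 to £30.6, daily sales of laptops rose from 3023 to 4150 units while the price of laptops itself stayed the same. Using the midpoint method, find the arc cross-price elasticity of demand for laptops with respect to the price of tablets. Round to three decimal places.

ΔQ_A = 4150 − 3023 = 1127; ΔP_B = 30.6 − 25.6 = 5.
Midpoints: Q̄_A = 3586.5, P̄_B = 28.10.
ε = (ΔQ_A/Q̄_A)/(ΔP_B/P̄_B) = (1127/3586.5)/(5/28.10) ≈ 1.766.
ε > 0: laptops and tablets are substitutes.

1.766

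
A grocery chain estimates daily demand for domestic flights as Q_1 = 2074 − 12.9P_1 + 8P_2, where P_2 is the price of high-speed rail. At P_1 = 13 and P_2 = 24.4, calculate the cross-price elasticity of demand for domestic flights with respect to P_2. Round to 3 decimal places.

0.093

At P_1 = 13 and P_2 = 24.4: Q_1 = 2101.5.
∂Q_1/∂P_2 = 8.
ε = (∂Q_1/∂P_2)(P_2/Q_1) = 8 × (24.4/2101.5) ≈ 0.093.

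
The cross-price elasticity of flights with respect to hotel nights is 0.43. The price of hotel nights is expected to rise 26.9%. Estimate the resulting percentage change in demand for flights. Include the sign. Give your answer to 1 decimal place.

11.6%

%ΔQ ≈ ε × %ΔP of hotel nights = 0.43 × (26.9%) = 11.6%.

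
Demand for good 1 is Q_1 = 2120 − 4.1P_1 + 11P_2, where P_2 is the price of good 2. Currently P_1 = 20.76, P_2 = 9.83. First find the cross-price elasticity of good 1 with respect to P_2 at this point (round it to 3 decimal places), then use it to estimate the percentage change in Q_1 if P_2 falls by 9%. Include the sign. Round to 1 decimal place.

At P_1 = 20.76, P_2 = 9.83: Q_1 = 2143.014.
∂Q_1/∂P_2 = 11.
ε = (∂Q_1/∂P_2)(P_2/Q_1) = 11.0000 × 9.83/2143.014 ≈ 0.050.
%ΔQ_1 ≈ ε × %ΔP_2 = 0.050 × (-9%) = -0.5%.

-0.5%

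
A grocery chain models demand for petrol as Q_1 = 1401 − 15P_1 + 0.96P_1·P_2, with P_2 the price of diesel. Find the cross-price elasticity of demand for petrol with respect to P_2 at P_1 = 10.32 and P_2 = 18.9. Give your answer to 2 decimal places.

0.13

At P_1 = 10.32 and P_2 = 18.9: Q_1 = 1433.446.
∂Q_1/∂P_2 = 0.96P_1 = 0.96(10.32) = 9.9072.
ε = (∂Q_1/∂P_2)(P_2/Q_1) = 9.9072 × (18.9/1433.446) ≈ 0.13.
ε > 0: substitutes.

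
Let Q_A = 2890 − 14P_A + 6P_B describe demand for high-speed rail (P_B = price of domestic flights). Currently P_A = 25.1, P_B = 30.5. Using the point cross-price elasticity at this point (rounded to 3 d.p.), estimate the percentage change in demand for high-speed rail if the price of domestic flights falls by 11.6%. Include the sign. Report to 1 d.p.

At P_A = 25.1, P_B = 30.5: Q_A = 2721.6.
∂Q_A/∂P_B = 6.
ε = (∂Q_A/∂P_B)(P_B/Q_A) = 6.0000 × 30.5/2721.6 ≈ 0.067.
%ΔQ_A ≈ ε × %ΔP_B = 0.067 × (-11.6%) = -0.8%.

-0.8%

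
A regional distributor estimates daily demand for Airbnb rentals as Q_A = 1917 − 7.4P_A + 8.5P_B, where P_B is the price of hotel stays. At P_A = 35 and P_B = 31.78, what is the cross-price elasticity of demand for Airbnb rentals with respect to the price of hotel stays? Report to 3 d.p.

At P_A = 35 and P_B = 31.78: Q_A = 1928.13.
∂Q_A/∂P_B = 8.5.
ε = (∂Q_A/∂P_B)(P_B/Q_A) = 8.5 × (31.78/1928.13) ≈ 0.140.
Since ε > 0, Airbnb rentals and hotel stays are substitutes.

0.140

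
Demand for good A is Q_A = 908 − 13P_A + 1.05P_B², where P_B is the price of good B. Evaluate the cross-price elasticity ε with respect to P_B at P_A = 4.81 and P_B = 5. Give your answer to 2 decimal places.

At P_A = 4.81 and P_B = 5: Q_A = 871.72.
∂Q_A/∂P_B = 2.1P_B = 2.1(5) = 10.5000.
ε = (∂Q_A/∂P_B)(P_B/Q_A) = 10.5000 × (5/871.72) ≈ 0.06.
ε > 0: substitutes.

0.06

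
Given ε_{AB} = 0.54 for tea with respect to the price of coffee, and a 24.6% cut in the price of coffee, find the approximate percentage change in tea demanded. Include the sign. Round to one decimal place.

-13.3%

%ΔQ ≈ ε × %ΔP of coffee = 0.54 × (-24.6%) = -13.3%.
Demand for tea falls by about 13.3%.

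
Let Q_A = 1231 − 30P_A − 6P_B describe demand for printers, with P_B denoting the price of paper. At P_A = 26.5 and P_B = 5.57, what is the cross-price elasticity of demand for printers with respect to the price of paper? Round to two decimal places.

At P_A = 26.5 and P_B = 5.57: Q_A = 402.58.
∂Q_A/∂P_B = -6.
ε = (∂Q_A/∂P_B)(P_B/Q_A) = -6 × (5.57/402.58) ≈ -0.08.
Since ε < 0, printers and paper are complements.

-0.08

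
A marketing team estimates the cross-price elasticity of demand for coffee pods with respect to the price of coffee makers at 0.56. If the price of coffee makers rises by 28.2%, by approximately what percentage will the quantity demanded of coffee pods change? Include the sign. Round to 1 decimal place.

15.8%

%ΔQ ≈ ε × %ΔP of coffee makers = 0.56 × (28.2%) = 15.8%.
Demand for coffee pods rises by about 15.8%.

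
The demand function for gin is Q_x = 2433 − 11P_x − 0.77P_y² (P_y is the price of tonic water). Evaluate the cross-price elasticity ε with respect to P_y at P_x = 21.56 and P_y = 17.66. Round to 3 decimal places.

-0.246

At P_x = 21.56 and P_y = 17.66: Q_x = 1955.696.
∂Q_x/∂P_y = -1.54P_y = -1.54(17.66) = -27.1964.
ε = (∂Q_x/∂P_y)(P_y/Q_x) = -27.1964 × (17.66/1955.696) ≈ -0.246.
ε < 0: complements.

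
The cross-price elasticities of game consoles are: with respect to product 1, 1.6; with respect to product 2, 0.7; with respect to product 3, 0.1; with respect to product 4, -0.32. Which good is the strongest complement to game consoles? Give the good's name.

product 4

Complements have ε < 0. The most negative value is -0.32 (product 4).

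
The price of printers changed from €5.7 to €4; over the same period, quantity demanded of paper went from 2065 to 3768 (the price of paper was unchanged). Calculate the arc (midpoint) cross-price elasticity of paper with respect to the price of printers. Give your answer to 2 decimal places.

-1.67

ΔQ_A = 3768 − 2065 = 1703; ΔP_B = 4 − 5.7 = -1.7.
Midpoints: Q̄_A = 2916.5, P̄_B = 4.85.
ε = (ΔQ_A/Q̄_A)/(ΔP_B/P̄_B) = (1703/2916.5)/(-1.7/4.85) ≈ -1.67.
ε < 0: paper and printers are complements.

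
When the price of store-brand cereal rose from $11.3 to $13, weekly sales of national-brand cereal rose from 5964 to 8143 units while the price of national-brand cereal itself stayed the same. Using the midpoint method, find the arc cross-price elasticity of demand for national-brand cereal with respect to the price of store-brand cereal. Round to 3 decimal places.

2.208

ΔQ_A = 8143 − 5964 = 2179; ΔP_B = 13 − 11.3 = 1.7.
Midpoints: Q̄_A = 7053.5, P̄_B = 12.15.
ε = (ΔQ_A/Q̄_A)/(ΔP_B/P̄_B) = (2179/7053.5)/(1.7/12.15) ≈ 2.208.
ε > 0: national-brand cereal and store-brand cereal are substitutes.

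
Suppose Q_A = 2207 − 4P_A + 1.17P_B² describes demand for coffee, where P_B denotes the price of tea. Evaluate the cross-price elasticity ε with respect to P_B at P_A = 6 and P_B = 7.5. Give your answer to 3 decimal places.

0.059

At P_A = 6 and P_B = 7.5: Q_A = 2248.812.
∂Q_A/∂P_B = 2.34P_B = 2.34(7.5) = 17.5500.
ε = (∂Q_A/∂P_B)(P_B/Q_A) = 17.5500 × (7.5/2248.812) ≈ 0.059.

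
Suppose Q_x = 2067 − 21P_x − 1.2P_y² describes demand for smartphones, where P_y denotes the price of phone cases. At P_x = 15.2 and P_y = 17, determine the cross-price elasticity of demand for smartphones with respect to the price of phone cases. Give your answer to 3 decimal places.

-0.495

At P_x = 15.2 and P_y = 17: Q_x = 1401.
∂Q_x/∂P_y = -2.4P_y = -2.4(17) = -40.8000.
ε = (∂Q_x/∂P_y)(P_y/Q_x) = -40.8000 × (17/1401) ≈ -0.495.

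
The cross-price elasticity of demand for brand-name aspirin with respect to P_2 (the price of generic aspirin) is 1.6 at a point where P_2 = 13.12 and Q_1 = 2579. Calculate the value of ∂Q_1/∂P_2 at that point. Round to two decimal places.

314.51

ε = (∂Q_1/∂P_2)·(P_2/Q_1) ⇒ ∂Q_1/∂P_2 = ε·Q_1/P_2 = 1.6 × 2579/13.12 ≈ 314.51.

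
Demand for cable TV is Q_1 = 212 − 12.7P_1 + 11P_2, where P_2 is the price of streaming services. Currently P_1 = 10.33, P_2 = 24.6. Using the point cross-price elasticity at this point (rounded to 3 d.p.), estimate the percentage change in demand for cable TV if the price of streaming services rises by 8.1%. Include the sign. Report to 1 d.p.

At P_1 = 10.33, P_2 = 24.6: Q_1 = 351.409.
∂Q_1/∂P_2 = 11.
ε = (∂Q_1/∂P_2)(P_2/Q_1) = 11.0000 × 24.6/351.409 ≈ 0.770.
%ΔQ_1 ≈ ε × %ΔP_2 = 0.770 × (8.1%) = 6.2%.

6.2%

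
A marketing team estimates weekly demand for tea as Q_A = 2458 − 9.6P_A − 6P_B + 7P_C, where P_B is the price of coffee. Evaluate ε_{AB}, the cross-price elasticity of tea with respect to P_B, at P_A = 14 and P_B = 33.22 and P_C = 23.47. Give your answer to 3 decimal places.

-0.087

At P_A = 14 and P_B = 33.22 and P_C = 23.47: Q_A = 2288.57.
∂Q_A/∂P_B = -6.
ε = (∂Q_A/∂P_B)(P_B/Q_A) = -6 × (33.22/2288.57) ≈ -0.087.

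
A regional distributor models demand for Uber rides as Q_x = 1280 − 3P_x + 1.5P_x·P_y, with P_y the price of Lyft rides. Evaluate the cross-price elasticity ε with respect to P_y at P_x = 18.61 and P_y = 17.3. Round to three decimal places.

0.283

At P_x = 18.61 and P_y = 17.3: Q_x = 1707.100.
∂Q_x/∂P_y = 1.5P_x = 1.5(18.61) = 27.9150.
ε = (∂Q_x/∂P_y)(P_y/Q_x) = 27.9150 × (17.3/1707.100) ≈ 0.283.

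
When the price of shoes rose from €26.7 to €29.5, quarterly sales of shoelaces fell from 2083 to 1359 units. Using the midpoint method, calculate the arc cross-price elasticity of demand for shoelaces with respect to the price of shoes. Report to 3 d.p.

-4.222

ΔQ_A = 1359 − 2083 = -724; ΔP_B = 29.5 − 26.7 = 2.8.
Midpoints: Q̄_A = 1721.0, P̄_B = 28.10.
ε = (ΔQ_A/Q̄_A)/(ΔP_B/P̄_B) = (-724/1721.0)/(2.8/28.10) ≈ -4.222.
ε < 0: shoelaces and shoes are complements.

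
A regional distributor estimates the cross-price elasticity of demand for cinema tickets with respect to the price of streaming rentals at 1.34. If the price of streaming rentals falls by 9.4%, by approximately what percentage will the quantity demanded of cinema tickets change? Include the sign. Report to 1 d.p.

%ΔQ ≈ ε × %ΔP of streaming rentals = 1.34 × (-9.4%) = -12.6%.

-12.6%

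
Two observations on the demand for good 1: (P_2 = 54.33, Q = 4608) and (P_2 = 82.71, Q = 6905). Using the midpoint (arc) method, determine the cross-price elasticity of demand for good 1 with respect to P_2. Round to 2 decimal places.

ΔQ_1 = 6905 − 4608 = 2297; ΔP_2 = 82.71 − 54.33 = 28.38.
Midpoints: Q̄_1 = 5756.5, P̄_2 = 68.52.
ε = (ΔQ_1/Q̄_1)/(ΔP_2/P̄_2) = (2297/5756.5)/(28.38/68.52) ≈ 0.96.
ε > 0: good 1 and good 2 are substitutes.

0.96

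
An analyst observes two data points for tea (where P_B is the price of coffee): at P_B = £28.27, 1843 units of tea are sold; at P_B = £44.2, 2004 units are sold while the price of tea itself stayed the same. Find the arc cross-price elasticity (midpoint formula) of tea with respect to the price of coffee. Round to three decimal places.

ΔQ_A = 2004 − 1843 = 161; ΔP_B = 44.2 − 28.27 = 15.93.
Midpoints: Q̄_A = 1923.5, P̄_B = 36.23.
ε = (ΔQ_A/Q̄_A)/(ΔP_B/P̄_B) = (161/1923.5)/(15.93/36.23) ≈ 0.190.
ε > 0: tea and coffee are substitutes.

0.190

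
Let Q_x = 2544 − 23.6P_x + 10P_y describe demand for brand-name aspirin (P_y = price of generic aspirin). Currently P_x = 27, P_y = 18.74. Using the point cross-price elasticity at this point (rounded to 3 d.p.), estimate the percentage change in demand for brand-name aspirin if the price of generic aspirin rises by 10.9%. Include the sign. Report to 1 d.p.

1.0%

At P_x = 27, P_y = 18.74: Q_x = 2094.2.
∂Q_x/∂P_y = 10.
ε = (∂Q_x/∂P_y)(P_y/Q_x) = 10.0000 × 18.74/2094.2 ≈ 0.089.
%ΔQ_x ≈ ε × %ΔP_y = 0.089 × (10.9%) = 1.0%.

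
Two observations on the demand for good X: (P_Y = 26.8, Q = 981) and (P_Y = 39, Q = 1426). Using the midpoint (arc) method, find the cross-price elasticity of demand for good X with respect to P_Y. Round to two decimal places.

1.00

ΔQ_X = 1426 − 981 = 445; ΔP_Y = 39 − 26.8 = 12.2.
Midpoints: Q̄_X = 1203.5, P̄_Y = 32.90.
ε = (ΔQ_X/Q̄_X)/(ΔP_Y/P̄_Y) = (445/1203.5)/(12.2/32.90) ≈ 1.00.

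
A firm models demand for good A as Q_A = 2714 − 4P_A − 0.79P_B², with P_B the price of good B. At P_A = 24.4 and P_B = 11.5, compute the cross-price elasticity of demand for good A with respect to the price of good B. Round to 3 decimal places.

At P_A = 24.4 and P_B = 11.5: Q_A = 2511.923.
∂Q_A/∂P_B = -1.58P_B = -1.58(11.5) = -18.1700.
ε = (∂Q_A/∂P_B)(P_B/Q_A) = -18.1700 × (11.5/2511.923) ≈ -0.083.

-0.083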